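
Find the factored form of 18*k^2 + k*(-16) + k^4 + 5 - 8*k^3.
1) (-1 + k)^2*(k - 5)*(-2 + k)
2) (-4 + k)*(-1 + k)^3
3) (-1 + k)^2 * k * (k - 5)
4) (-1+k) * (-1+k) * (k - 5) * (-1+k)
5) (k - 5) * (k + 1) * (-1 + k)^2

We need to factor 18*k^2 + k*(-16) + k^4 + 5 - 8*k^3.
The factored form is (-1+k) * (-1+k) * (k - 5) * (-1+k).
4) (-1+k) * (-1+k) * (k - 5) * (-1+k)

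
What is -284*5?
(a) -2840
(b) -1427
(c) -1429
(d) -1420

-284 * 5 = -1420
d) -1420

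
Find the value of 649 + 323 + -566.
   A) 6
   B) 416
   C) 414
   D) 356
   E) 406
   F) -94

First: 649 + 323 = 972
Then: 972 + -566 = 406
E) 406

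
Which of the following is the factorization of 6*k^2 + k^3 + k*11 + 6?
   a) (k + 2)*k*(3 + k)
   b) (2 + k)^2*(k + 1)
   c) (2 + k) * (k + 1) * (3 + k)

We need to factor 6*k^2 + k^3 + k*11 + 6.
The factored form is (2 + k) * (k + 1) * (3 + k).
c) (2 + k) * (k + 1) * (3 + k)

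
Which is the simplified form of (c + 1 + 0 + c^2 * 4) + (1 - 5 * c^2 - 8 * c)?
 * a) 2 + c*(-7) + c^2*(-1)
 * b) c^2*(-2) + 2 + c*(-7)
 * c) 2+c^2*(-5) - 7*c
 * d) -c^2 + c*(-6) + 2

Adding the polynomials and combining like terms:
(c + 1 + 0 + c^2*4) + (1 - 5*c^2 - 8*c)
= 2 + c*(-7) + c^2*(-1)
a) 2 + c*(-7) + c^2*(-1)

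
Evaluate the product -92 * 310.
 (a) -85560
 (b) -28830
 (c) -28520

-92 * 310 = -28520
c) -28520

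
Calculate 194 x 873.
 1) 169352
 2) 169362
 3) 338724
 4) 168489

194 * 873 = 169362
2) 169362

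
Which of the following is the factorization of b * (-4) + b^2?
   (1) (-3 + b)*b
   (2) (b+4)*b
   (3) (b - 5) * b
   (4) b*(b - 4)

We need to factor b * (-4) + b^2.
The factored form is b*(b - 4).
4) b*(b - 4)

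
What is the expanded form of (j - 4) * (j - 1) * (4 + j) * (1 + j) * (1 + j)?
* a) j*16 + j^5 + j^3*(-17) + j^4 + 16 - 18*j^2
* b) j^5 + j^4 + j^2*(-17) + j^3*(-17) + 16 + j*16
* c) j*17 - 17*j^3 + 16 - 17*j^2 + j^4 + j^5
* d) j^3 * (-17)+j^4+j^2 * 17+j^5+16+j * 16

Expanding (j - 4) * (j - 1) * (4 + j) * (1 + j) * (1 + j):
= j^5 + j^4 + j^2*(-17) + j^3*(-17) + 16 + j*16
b) j^5 + j^4 + j^2*(-17) + j^3*(-17) + 16 + j*16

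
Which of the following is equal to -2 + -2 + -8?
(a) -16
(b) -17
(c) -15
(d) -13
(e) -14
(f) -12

First: -2 + -2 = -4
Then: -4 + -8 = -12
f) -12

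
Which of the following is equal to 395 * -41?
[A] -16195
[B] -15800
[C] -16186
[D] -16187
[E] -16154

395 * -41 = -16195
A) -16195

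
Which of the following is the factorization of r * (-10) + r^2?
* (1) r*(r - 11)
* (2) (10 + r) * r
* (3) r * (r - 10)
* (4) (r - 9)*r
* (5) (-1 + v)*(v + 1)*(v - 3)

We need to factor r * (-10) + r^2.
The factored form is r * (r - 10).
3) r * (r - 10)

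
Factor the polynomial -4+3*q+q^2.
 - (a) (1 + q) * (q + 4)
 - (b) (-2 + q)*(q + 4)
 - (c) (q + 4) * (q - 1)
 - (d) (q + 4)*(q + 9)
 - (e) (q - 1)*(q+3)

We need to factor -4+3*q+q^2.
The factored form is (q + 4) * (q - 1).
c) (q + 4) * (q - 1)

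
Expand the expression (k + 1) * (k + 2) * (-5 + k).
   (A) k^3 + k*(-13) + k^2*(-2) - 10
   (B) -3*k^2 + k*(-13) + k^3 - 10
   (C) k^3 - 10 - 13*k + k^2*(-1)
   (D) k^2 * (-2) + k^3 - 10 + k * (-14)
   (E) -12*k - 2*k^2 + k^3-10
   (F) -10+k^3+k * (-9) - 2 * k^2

Expanding (k + 1) * (k + 2) * (-5 + k):
= k^3 + k*(-13) + k^2*(-2) - 10
A) k^3 + k*(-13) + k^2*(-2) - 10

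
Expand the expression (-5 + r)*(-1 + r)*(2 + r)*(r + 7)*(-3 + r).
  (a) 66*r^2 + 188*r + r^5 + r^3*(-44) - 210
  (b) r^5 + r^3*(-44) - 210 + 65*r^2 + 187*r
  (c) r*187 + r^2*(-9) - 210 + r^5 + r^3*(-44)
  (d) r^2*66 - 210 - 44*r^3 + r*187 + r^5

Expanding (-5 + r)*(-1 + r)*(2 + r)*(r + 7)*(-3 + r):
= r^2*66 - 210 - 44*r^3 + r*187 + r^5
d) r^2*66 - 210 - 44*r^3 + r*187 + r^5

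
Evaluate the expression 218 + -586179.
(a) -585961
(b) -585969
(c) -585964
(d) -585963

218 + -586179 = -585961
a) -585961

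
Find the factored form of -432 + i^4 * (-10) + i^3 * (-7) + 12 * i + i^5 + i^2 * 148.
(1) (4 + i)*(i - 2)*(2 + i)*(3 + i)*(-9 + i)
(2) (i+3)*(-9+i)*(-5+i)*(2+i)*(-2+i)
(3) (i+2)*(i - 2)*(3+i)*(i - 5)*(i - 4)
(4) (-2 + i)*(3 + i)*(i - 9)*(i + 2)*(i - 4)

We need to factor -432 + i^4 * (-10) + i^3 * (-7) + 12 * i + i^5 + i^2 * 148.
The factored form is (-2 + i)*(3 + i)*(i - 9)*(i + 2)*(i - 4).
4) (-2 + i)*(3 + i)*(i - 9)*(i + 2)*(i - 4)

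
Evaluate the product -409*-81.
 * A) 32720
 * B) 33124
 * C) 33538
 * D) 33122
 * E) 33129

-409 * -81 = 33129
E) 33129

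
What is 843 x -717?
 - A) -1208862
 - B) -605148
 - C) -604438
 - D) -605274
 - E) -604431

843 * -717 = -604431
E) -604431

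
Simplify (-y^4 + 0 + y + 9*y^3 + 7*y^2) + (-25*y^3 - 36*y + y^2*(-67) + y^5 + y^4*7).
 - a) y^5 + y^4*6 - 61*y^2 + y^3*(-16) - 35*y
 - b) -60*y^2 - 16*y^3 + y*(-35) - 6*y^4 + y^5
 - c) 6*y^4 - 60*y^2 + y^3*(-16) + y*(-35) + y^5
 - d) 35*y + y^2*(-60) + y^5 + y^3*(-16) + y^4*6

Adding the polynomials and combining like terms:
(-y^4 + 0 + y + 9*y^3 + 7*y^2) + (-25*y^3 - 36*y + y^2*(-67) + y^5 + y^4*7)
= 6*y^4 - 60*y^2 + y^3*(-16) + y*(-35) + y^5
c) 6*y^4 - 60*y^2 + y^3*(-16) + y*(-35) + y^5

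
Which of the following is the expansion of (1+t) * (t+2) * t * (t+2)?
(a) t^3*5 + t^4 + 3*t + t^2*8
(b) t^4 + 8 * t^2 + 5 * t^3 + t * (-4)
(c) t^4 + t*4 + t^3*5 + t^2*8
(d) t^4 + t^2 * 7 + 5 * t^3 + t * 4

Expanding (1+t) * (t+2) * t * (t+2):
= t^4 + t*4 + t^3*5 + t^2*8
c) t^4 + t*4 + t^3*5 + t^2*8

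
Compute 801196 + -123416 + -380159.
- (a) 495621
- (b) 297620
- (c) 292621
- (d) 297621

First: 801196 + -123416 = 677780
Then: 677780 + -380159 = 297621
d) 297621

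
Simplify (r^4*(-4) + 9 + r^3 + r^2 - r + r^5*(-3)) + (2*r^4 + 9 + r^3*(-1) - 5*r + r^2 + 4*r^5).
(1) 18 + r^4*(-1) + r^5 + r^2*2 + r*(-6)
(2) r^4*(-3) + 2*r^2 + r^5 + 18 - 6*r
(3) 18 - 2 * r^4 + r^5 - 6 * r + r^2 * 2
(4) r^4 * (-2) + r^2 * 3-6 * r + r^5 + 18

Adding the polynomials and combining like terms:
(r^4*(-4) + 9 + r^3 + r^2 - r + r^5*(-3)) + (2*r^4 + 9 + r^3*(-1) - 5*r + r^2 + 4*r^5)
= 18 - 2 * r^4 + r^5 - 6 * r + r^2 * 2
3) 18 - 2 * r^4 + r^5 - 6 * r + r^2 * 2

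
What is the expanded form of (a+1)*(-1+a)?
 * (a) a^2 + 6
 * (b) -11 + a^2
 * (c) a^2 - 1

Expanding (a+1)*(-1+a):
= a^2 - 1
c) a^2 - 1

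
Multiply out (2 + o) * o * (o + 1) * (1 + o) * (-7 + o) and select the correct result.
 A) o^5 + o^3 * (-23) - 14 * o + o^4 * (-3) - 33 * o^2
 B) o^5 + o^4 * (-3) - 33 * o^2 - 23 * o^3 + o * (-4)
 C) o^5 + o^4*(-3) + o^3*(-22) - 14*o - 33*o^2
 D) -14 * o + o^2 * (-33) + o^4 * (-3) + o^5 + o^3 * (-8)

Expanding (2 + o) * o * (o + 1) * (1 + o) * (-7 + o):
= o^5 + o^3 * (-23) - 14 * o + o^4 * (-3) - 33 * o^2
A) o^5 + o^3 * (-23) - 14 * o + o^4 * (-3) - 33 * o^2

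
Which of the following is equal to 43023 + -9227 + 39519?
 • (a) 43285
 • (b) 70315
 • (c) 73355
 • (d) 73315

First: 43023 + -9227 = 33796
Then: 33796 + 39519 = 73315
d) 73315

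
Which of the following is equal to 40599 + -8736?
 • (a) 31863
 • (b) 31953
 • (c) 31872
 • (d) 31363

40599 + -8736 = 31863
a) 31863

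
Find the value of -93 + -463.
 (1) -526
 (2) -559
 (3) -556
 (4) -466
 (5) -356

-93 + -463 = -556
3) -556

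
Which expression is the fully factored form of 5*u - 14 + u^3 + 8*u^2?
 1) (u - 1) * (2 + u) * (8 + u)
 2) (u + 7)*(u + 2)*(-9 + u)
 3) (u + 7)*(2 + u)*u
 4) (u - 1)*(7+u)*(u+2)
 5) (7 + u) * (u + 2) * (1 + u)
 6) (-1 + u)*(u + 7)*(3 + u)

We need to factor 5*u - 14 + u^3 + 8*u^2.
The factored form is (u - 1)*(7+u)*(u+2).
4) (u - 1)*(7+u)*(u+2)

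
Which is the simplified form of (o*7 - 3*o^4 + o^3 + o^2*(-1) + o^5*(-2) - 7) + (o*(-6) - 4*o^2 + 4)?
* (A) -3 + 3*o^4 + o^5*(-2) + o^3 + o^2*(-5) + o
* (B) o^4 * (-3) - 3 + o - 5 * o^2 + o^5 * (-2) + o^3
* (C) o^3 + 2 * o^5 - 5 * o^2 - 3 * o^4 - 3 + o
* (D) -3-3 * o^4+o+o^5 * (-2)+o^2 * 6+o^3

Adding the polynomials and combining like terms:
(o*7 - 3*o^4 + o^3 + o^2*(-1) + o^5*(-2) - 7) + (o*(-6) - 4*o^2 + 4)
= o^4 * (-3) - 3 + o - 5 * o^2 + o^5 * (-2) + o^3
B) o^4 * (-3) - 3 + o - 5 * o^2 + o^5 * (-2) + o^3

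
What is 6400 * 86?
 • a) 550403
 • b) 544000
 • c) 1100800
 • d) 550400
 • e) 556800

6400 * 86 = 550400
d) 550400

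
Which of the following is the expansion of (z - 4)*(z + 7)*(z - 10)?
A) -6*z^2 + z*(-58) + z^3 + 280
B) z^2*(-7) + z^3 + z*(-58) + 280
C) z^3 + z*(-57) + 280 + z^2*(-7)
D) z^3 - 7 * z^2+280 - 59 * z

Expanding (z - 4)*(z + 7)*(z - 10):
= z^2*(-7) + z^3 + z*(-58) + 280
B) z^2*(-7) + z^3 + z*(-58) + 280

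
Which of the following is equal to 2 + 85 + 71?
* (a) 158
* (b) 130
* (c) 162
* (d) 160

First: 2 + 85 = 87
Then: 87 + 71 = 158
a) 158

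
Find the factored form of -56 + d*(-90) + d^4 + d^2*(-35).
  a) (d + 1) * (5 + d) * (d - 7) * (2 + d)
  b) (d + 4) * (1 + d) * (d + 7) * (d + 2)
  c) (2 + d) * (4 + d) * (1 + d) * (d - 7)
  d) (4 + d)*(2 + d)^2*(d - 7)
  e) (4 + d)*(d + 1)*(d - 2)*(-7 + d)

We need to factor -56 + d*(-90) + d^4 + d^2*(-35).
The factored form is (2 + d) * (4 + d) * (1 + d) * (d - 7).
c) (2 + d) * (4 + d) * (1 + d) * (d - 7)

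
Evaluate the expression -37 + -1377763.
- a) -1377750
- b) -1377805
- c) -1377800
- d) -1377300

-37 + -1377763 = -1377800
c) -1377800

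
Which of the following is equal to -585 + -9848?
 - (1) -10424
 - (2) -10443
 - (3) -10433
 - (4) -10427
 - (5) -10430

-585 + -9848 = -10433
3) -10433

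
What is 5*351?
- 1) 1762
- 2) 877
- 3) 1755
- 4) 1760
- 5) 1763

5 * 351 = 1755
3) 1755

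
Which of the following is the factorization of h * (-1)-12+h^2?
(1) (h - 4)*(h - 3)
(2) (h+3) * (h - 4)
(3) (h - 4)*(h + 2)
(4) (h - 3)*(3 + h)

We need to factor h * (-1)-12+h^2.
The factored form is (h+3) * (h - 4).
2) (h+3) * (h - 4)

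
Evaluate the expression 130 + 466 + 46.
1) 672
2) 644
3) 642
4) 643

First: 130 + 466 = 596
Then: 596 + 46 = 642
3) 642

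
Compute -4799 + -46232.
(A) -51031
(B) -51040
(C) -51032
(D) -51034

-4799 + -46232 = -51031
A) -51031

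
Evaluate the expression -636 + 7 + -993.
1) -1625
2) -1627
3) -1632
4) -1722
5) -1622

First: -636 + 7 = -629
Then: -629 + -993 = -1622
5) -1622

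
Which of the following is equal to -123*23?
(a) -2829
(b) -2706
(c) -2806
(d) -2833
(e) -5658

-123 * 23 = -2829
a) -2829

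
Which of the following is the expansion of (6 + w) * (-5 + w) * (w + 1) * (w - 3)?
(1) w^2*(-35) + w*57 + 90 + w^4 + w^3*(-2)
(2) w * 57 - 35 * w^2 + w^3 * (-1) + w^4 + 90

Expanding (6 + w) * (-5 + w) * (w + 1) * (w - 3):
= w * 57 - 35 * w^2 + w^3 * (-1) + w^4 + 90
2) w * 57 - 35 * w^2 + w^3 * (-1) + w^4 + 90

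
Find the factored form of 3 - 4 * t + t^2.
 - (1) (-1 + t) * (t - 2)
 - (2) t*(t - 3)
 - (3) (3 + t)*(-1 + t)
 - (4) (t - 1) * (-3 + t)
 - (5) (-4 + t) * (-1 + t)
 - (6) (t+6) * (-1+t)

We need to factor 3 - 4 * t + t^2.
The factored form is (t - 1) * (-3 + t).
4) (t - 1) * (-3 + t)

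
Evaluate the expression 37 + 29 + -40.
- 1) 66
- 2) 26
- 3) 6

First: 37 + 29 = 66
Then: 66 + -40 = 26
2) 26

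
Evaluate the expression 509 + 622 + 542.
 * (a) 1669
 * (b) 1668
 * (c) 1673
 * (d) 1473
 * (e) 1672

First: 509 + 622 = 1131
Then: 1131 + 542 = 1673
c) 1673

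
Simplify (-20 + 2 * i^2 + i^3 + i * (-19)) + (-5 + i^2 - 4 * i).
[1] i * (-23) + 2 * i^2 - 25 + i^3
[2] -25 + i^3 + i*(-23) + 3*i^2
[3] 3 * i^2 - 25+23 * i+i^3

Adding the polynomials and combining like terms:
(-20 + 2*i^2 + i^3 + i*(-19)) + (-5 + i^2 - 4*i)
= -25 + i^3 + i*(-23) + 3*i^2
2) -25 + i^3 + i*(-23) + 3*i^2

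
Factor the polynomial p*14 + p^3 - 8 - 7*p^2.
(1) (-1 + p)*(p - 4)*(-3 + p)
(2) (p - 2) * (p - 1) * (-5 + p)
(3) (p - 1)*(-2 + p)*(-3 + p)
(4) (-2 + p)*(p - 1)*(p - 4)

We need to factor p*14 + p^3 - 8 - 7*p^2.
The factored form is (-2 + p)*(p - 1)*(p - 4).
4) (-2 + p)*(p - 1)*(p - 4)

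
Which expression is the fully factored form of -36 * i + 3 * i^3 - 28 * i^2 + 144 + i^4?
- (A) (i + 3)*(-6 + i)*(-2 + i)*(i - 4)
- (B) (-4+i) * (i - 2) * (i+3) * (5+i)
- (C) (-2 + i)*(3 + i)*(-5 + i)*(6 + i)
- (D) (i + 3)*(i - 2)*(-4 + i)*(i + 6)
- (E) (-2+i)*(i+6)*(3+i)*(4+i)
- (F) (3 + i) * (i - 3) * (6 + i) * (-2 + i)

We need to factor -36 * i + 3 * i^3 - 28 * i^2 + 144 + i^4.
The factored form is (i + 3)*(i - 2)*(-4 + i)*(i + 6).
D) (i + 3)*(i - 2)*(-4 + i)*(i + 6)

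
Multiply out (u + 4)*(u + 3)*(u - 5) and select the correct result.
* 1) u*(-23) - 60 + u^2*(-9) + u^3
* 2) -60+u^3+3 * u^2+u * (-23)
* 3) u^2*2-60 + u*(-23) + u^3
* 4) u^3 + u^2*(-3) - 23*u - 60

Expanding (u + 4)*(u + 3)*(u - 5):
= u^2*2-60 + u*(-23) + u^3
3) u^2*2-60 + u*(-23) + u^3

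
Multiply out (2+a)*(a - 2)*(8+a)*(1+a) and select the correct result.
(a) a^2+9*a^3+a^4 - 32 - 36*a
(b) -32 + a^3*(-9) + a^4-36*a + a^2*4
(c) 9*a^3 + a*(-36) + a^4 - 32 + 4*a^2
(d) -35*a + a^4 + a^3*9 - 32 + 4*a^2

Expanding (2+a)*(a - 2)*(8+a)*(1+a):
= 9*a^3 + a*(-36) + a^4 - 32 + 4*a^2
c) 9*a^3 + a*(-36) + a^4 - 32 + 4*a^2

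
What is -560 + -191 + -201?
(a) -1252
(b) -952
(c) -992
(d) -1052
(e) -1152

First: -560 + -191 = -751
Then: -751 + -201 = -952
b) -952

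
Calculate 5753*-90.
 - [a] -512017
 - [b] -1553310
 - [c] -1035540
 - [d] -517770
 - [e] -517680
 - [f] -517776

5753 * -90 = -517770
d) -517770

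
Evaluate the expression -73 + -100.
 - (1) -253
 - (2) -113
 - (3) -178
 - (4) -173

-73 + -100 = -173
4) -173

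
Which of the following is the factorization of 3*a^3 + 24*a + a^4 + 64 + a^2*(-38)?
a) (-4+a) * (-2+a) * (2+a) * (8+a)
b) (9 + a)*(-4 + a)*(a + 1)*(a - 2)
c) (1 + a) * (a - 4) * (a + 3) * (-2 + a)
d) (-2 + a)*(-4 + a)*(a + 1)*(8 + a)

We need to factor 3*a^3 + 24*a + a^4 + 64 + a^2*(-38).
The factored form is (-2 + a)*(-4 + a)*(a + 1)*(8 + a).
d) (-2 + a)*(-4 + a)*(a + 1)*(8 + a)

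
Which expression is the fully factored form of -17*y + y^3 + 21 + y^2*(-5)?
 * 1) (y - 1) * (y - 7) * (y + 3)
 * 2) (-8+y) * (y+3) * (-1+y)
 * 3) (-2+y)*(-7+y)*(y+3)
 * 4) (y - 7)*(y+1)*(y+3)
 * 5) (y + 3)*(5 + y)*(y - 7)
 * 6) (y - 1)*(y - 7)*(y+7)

We need to factor -17*y + y^3 + 21 + y^2*(-5).
The factored form is (y - 1) * (y - 7) * (y + 3).
1) (y - 1) * (y - 7) * (y + 3)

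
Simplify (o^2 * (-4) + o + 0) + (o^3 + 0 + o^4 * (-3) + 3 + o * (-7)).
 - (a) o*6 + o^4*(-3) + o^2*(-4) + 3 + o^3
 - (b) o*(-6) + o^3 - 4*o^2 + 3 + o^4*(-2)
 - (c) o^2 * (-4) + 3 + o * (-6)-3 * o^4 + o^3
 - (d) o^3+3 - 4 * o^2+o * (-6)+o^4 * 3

Adding the polynomials and combining like terms:
(o^2*(-4) + o + 0) + (o^3 + 0 + o^4*(-3) + 3 + o*(-7))
= o^2 * (-4) + 3 + o * (-6)-3 * o^4 + o^3
c) o^2 * (-4) + 3 + o * (-6)-3 * o^4 + o^3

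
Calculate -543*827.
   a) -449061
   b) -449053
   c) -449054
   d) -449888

-543 * 827 = -449061
a) -449061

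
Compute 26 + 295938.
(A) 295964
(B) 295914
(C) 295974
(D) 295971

26 + 295938 = 295964
A) 295964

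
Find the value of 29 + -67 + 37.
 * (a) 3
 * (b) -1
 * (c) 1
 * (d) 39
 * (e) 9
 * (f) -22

First: 29 + -67 = -38
Then: -38 + 37 = -1
b) -1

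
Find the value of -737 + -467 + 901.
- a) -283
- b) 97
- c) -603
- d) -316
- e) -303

First: -737 + -467 = -1204
Then: -1204 + 901 = -303
e) -303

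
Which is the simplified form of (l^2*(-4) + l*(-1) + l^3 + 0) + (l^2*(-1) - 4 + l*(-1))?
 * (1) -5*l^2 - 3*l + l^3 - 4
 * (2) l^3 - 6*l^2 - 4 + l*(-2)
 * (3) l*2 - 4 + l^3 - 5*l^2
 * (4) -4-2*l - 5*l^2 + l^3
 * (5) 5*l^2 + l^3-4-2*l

Adding the polynomials and combining like terms:
(l^2*(-4) + l*(-1) + l^3 + 0) + (l^2*(-1) - 4 + l*(-1))
= -4-2*l - 5*l^2 + l^3
4) -4-2*l - 5*l^2 + l^3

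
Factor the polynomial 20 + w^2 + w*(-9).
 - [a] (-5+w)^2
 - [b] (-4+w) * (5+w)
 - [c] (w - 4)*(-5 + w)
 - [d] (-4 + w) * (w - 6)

We need to factor 20 + w^2 + w*(-9).
The factored form is (w - 4)*(-5 + w).
c) (w - 4)*(-5 + w)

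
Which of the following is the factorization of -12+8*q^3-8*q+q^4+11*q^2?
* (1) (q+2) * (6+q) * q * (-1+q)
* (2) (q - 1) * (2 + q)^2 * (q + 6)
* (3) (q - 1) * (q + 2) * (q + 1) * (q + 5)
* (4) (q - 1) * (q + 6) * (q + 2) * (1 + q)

We need to factor -12+8*q^3-8*q+q^4+11*q^2.
The factored form is (q - 1) * (q + 6) * (q + 2) * (1 + q).
4) (q - 1) * (q + 6) * (q + 2) * (1 + q)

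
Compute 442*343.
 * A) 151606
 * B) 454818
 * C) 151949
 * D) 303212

442 * 343 = 151606
A) 151606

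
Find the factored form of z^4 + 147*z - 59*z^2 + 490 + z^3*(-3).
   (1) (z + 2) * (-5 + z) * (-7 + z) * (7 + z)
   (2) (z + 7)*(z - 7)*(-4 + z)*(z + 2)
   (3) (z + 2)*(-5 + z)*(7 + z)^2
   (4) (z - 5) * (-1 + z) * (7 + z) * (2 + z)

We need to factor z^4 + 147*z - 59*z^2 + 490 + z^3*(-3).
The factored form is (z + 2) * (-5 + z) * (-7 + z) * (7 + z).
1) (z + 2) * (-5 + z) * (-7 + z) * (7 + z)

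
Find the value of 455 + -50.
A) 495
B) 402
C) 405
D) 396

455 + -50 = 405
C) 405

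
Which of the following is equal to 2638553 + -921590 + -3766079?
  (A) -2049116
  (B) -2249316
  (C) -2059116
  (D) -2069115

First: 2638553 + -921590 = 1716963
Then: 1716963 + -3766079 = -2049116
A) -2049116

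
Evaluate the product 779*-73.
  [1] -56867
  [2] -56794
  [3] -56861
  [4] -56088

779 * -73 = -56867
1) -56867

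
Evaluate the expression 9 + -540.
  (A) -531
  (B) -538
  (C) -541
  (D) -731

9 + -540 = -531
A) -531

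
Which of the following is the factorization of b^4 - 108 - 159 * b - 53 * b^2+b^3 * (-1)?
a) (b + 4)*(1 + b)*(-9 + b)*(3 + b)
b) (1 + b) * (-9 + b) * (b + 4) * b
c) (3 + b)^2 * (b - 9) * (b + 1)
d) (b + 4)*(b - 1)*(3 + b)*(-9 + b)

We need to factor b^4 - 108 - 159 * b - 53 * b^2+b^3 * (-1).
The factored form is (b + 4)*(1 + b)*(-9 + b)*(3 + b).
a) (b + 4)*(1 + b)*(-9 + b)*(3 + b)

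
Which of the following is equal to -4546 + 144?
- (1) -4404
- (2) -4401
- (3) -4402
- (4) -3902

-4546 + 144 = -4402
3) -4402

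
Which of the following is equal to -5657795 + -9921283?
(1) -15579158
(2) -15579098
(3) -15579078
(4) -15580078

-5657795 + -9921283 = -15579078
3) -15579078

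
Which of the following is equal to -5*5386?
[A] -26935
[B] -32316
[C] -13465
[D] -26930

-5 * 5386 = -26930
D) -26930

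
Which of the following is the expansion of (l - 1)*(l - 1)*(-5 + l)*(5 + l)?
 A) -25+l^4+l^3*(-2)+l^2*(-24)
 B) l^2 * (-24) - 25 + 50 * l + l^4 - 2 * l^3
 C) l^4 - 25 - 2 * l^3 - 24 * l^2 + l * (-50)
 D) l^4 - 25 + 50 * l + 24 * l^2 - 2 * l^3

Expanding (l - 1)*(l - 1)*(-5 + l)*(5 + l):
= l^2 * (-24) - 25 + 50 * l + l^4 - 2 * l^3
B) l^2 * (-24) - 25 + 50 * l + l^4 - 2 * l^3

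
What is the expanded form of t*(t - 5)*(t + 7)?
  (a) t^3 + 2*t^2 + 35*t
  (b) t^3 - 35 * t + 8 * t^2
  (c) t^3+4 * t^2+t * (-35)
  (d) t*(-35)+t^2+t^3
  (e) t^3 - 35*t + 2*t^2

Expanding t*(t - 5)*(t + 7):
= t^3 - 35*t + 2*t^2
e) t^3 - 35*t + 2*t^2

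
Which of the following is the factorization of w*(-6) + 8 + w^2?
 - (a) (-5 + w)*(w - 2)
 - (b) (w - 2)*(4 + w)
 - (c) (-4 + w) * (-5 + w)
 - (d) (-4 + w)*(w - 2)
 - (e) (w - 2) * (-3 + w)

We need to factor w*(-6) + 8 + w^2.
The factored form is (-4 + w)*(w - 2).
d) (-4 + w)*(w - 2)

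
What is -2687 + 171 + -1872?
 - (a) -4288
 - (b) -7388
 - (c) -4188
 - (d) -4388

First: -2687 + 171 = -2516
Then: -2516 + -1872 = -4388
d) -4388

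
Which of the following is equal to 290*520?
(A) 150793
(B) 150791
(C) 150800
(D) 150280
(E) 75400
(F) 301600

290 * 520 = 150800
C) 150800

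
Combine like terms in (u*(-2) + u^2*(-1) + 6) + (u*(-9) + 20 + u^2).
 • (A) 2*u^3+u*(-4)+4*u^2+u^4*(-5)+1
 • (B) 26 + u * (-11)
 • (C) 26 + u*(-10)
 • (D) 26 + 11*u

Adding the polynomials and combining like terms:
(u*(-2) + u^2*(-1) + 6) + (u*(-9) + 20 + u^2)
= 26 + u * (-11)
B) 26 + u * (-11)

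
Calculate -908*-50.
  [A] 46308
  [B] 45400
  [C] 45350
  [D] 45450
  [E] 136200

-908 * -50 = 45400
B) 45400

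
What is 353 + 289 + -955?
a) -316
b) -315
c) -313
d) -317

First: 353 + 289 = 642
Then: 642 + -955 = -313
c) -313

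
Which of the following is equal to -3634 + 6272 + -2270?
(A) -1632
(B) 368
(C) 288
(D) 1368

First: -3634 + 6272 = 2638
Then: 2638 + -2270 = 368
B) 368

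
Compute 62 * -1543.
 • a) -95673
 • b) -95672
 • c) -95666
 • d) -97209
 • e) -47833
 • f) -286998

62 * -1543 = -95666
c) -95666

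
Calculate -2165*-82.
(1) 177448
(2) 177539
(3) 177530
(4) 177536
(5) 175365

-2165 * -82 = 177530
3) 177530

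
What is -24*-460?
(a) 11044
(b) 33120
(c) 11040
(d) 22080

-24 * -460 = 11040
c) 11040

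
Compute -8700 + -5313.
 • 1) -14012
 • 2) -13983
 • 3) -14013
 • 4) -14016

-8700 + -5313 = -14013
3) -14013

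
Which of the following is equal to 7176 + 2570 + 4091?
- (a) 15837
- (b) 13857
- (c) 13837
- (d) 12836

First: 7176 + 2570 = 9746
Then: 9746 + 4091 = 13837
c) 13837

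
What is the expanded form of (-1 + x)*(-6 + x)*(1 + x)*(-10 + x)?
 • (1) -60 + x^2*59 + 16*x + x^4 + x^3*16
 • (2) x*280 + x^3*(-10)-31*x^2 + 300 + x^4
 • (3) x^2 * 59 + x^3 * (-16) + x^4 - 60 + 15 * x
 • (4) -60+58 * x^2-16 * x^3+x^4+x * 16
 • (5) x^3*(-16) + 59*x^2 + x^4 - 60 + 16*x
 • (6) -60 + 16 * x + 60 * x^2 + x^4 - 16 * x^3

Expanding (-1 + x)*(-6 + x)*(1 + x)*(-10 + x):
= x^3*(-16) + 59*x^2 + x^4 - 60 + 16*x
5) x^3*(-16) + 59*x^2 + x^4 - 60 + 16*x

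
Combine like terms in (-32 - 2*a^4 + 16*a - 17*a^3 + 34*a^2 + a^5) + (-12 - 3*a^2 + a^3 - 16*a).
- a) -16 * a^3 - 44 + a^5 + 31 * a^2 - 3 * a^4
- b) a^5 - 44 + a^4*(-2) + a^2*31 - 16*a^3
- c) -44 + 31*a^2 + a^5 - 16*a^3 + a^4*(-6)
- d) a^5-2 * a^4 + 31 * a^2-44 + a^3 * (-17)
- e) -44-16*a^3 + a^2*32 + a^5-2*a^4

Adding the polynomials and combining like terms:
(-32 - 2*a^4 + 16*a - 17*a^3 + 34*a^2 + a^5) + (-12 - 3*a^2 + a^3 - 16*a)
= a^5 - 44 + a^4*(-2) + a^2*31 - 16*a^3
b) a^5 - 44 + a^4*(-2) + a^2*31 - 16*a^3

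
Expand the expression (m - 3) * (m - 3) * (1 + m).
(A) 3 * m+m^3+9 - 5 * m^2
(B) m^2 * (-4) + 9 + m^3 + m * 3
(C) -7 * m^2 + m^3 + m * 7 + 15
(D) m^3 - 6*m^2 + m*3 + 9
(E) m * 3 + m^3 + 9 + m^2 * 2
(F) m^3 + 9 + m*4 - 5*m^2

Expanding (m - 3) * (m - 3) * (1 + m):
= 3 * m+m^3+9 - 5 * m^2
A) 3 * m+m^3+9 - 5 * m^2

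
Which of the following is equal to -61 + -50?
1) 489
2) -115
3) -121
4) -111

-61 + -50 = -111
4) -111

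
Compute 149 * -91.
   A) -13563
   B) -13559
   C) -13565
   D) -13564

149 * -91 = -13559
B) -13559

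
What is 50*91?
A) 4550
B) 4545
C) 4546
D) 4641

50 * 91 = 4550
A) 4550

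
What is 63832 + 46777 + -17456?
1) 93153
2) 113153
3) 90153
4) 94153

First: 63832 + 46777 = 110609
Then: 110609 + -17456 = 93153
1) 93153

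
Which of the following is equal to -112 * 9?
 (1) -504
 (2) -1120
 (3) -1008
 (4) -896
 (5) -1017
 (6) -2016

-112 * 9 = -1008
3) -1008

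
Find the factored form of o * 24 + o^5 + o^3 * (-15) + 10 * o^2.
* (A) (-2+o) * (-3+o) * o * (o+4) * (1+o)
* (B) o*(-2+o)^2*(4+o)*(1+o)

We need to factor o * 24 + o^5 + o^3 * (-15) + 10 * o^2.
The factored form is (-2+o) * (-3+o) * o * (o+4) * (1+o).
A) (-2+o) * (-3+o) * o * (o+4) * (1+o)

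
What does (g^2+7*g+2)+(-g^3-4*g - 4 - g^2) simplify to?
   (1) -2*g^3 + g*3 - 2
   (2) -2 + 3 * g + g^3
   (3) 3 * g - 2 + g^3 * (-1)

Adding the polynomials and combining like terms:
(g^2 + 7*g + 2) + (-g^3 - 4*g - 4 - g^2)
= 3 * g - 2 + g^3 * (-1)
3) 3 * g - 2 + g^3 * (-1)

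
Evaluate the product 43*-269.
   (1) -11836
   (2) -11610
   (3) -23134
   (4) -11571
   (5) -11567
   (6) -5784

43 * -269 = -11567
5) -11567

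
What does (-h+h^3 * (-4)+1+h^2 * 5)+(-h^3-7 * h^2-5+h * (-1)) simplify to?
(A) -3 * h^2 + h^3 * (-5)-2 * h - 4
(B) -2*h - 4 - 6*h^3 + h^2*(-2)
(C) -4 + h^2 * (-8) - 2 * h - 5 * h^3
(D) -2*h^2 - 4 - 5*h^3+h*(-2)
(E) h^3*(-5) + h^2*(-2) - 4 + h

Adding the polynomials and combining like terms:
(-h + h^3*(-4) + 1 + h^2*5) + (-h^3 - 7*h^2 - 5 + h*(-1))
= -2*h^2 - 4 - 5*h^3+h*(-2)
D) -2*h^2 - 4 - 5*h^3+h*(-2)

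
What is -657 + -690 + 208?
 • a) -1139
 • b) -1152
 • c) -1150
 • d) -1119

First: -657 + -690 = -1347
Then: -1347 + 208 = -1139
a) -1139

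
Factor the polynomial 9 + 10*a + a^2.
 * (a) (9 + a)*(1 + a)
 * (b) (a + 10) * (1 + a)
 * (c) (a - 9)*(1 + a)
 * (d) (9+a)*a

We need to factor 9 + 10*a + a^2.
The factored form is (9 + a)*(1 + a).
a) (9 + a)*(1 + a)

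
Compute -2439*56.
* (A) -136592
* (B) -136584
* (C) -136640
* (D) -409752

-2439 * 56 = -136584
B) -136584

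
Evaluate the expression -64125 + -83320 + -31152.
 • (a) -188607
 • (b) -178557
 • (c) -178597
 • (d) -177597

First: -64125 + -83320 = -147445
Then: -147445 + -31152 = -178597
c) -178597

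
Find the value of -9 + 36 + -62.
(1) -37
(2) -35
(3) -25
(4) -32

First: -9 + 36 = 27
Then: 27 + -62 = -35
2) -35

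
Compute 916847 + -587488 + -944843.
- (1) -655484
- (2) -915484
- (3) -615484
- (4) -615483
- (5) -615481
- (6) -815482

First: 916847 + -587488 = 329359
Then: 329359 + -944843 = -615484
3) -615484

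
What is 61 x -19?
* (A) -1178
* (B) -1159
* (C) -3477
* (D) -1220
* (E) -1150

61 * -19 = -1159
B) -1159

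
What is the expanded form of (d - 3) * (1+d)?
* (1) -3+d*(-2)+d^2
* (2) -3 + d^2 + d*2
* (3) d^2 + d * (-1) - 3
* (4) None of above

Expanding (d - 3) * (1+d):
= -3+d*(-2)+d^2
1) -3+d*(-2)+d^2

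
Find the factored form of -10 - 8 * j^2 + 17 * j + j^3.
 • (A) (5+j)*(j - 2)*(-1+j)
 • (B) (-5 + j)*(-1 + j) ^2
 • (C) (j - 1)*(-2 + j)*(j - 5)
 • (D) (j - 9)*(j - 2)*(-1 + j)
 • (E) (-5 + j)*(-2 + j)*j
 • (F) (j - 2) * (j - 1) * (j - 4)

We need to factor -10 - 8 * j^2 + 17 * j + j^3.
The factored form is (j - 1)*(-2 + j)*(j - 5).
C) (j - 1)*(-2 + j)*(j - 5)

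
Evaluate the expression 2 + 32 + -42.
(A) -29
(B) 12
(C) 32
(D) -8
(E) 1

First: 2 + 32 = 34
Then: 34 + -42 = -8
D) -8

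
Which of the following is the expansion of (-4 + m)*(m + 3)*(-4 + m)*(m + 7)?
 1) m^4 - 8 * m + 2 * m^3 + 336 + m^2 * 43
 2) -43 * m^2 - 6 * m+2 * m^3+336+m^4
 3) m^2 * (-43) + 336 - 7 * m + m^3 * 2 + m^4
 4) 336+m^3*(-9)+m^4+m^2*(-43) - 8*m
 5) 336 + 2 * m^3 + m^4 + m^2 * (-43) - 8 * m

Expanding (-4 + m)*(m + 3)*(-4 + m)*(m + 7):
= 336 + 2 * m^3 + m^4 + m^2 * (-43) - 8 * m
5) 336 + 2 * m^3 + m^4 + m^2 * (-43) - 8 * m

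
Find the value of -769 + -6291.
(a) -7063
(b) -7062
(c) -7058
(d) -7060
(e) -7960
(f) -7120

-769 + -6291 = -7060
d) -7060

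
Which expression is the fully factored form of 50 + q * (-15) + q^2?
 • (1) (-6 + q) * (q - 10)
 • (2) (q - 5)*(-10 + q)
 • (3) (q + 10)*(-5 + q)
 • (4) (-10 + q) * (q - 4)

We need to factor 50 + q * (-15) + q^2.
The factored form is (q - 5)*(-10 + q).
2) (q - 5)*(-10 + q)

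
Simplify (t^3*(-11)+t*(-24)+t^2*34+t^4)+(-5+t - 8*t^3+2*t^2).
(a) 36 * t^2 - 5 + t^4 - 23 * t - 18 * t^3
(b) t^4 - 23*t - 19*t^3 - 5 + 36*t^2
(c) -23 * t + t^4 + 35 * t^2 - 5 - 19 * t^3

Adding the polynomials and combining like terms:
(t^3*(-11) + t*(-24) + t^2*34 + t^4) + (-5 + t - 8*t^3 + 2*t^2)
= t^4 - 23*t - 19*t^3 - 5 + 36*t^2
b) t^4 - 23*t - 19*t^3 - 5 + 36*t^2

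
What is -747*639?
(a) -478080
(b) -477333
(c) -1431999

-747 * 639 = -477333
b) -477333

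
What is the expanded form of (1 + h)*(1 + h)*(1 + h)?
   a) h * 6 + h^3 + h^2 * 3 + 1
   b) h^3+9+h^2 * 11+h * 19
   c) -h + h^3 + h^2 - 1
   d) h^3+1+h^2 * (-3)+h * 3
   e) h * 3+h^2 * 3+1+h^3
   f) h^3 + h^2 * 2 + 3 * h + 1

Expanding (1 + h)*(1 + h)*(1 + h):
= h * 3+h^2 * 3+1+h^3
e) h * 3+h^2 * 3+1+h^3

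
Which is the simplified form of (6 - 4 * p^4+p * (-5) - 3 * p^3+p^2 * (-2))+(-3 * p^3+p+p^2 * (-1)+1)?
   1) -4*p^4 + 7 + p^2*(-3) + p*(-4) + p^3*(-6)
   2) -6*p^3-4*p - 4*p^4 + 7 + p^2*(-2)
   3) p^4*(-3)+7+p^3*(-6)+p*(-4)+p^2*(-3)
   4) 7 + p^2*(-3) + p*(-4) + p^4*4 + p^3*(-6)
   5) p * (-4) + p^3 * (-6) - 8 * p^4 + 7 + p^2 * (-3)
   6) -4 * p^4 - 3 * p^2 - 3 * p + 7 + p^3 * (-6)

Adding the polynomials and combining like terms:
(6 - 4*p^4 + p*(-5) - 3*p^3 + p^2*(-2)) + (-3*p^3 + p + p^2*(-1) + 1)
= -4*p^4 + 7 + p^2*(-3) + p*(-4) + p^3*(-6)
1) -4*p^4 + 7 + p^2*(-3) + p*(-4) + p^3*(-6)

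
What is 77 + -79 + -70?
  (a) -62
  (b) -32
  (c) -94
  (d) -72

First: 77 + -79 = -2
Then: -2 + -70 = -72
d) -72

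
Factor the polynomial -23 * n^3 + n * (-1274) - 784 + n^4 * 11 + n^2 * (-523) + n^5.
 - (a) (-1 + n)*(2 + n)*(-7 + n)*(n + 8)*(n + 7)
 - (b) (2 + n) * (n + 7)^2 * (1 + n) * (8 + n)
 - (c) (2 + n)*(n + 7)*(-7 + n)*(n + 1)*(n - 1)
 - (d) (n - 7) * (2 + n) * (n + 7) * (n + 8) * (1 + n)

We need to factor -23 * n^3 + n * (-1274) - 784 + n^4 * 11 + n^2 * (-523) + n^5.
The factored form is (n - 7) * (2 + n) * (n + 7) * (n + 8) * (1 + n).
d) (n - 7) * (2 + n) * (n + 7) * (n + 8) * (1 + n)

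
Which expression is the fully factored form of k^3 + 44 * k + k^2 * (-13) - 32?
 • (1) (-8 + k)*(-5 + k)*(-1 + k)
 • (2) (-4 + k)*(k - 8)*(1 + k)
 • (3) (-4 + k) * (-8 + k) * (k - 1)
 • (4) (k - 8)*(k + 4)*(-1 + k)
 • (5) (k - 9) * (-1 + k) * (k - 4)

We need to factor k^3 + 44 * k + k^2 * (-13) - 32.
The factored form is (-4 + k) * (-8 + k) * (k - 1).
3) (-4 + k) * (-8 + k) * (k - 1)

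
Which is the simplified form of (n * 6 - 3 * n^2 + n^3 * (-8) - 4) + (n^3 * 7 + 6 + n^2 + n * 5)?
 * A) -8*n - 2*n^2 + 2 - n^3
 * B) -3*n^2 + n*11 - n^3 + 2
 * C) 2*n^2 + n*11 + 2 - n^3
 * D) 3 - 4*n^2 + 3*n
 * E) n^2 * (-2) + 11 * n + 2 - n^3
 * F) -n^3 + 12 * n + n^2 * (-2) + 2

Adding the polynomials and combining like terms:
(n*6 - 3*n^2 + n^3*(-8) - 4) + (n^3*7 + 6 + n^2 + n*5)
= n^2 * (-2) + 11 * n + 2 - n^3
E) n^2 * (-2) + 11 * n + 2 - n^3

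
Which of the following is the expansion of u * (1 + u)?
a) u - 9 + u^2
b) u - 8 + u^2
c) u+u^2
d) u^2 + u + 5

Expanding u * (1 + u):
= u+u^2
c) u+u^2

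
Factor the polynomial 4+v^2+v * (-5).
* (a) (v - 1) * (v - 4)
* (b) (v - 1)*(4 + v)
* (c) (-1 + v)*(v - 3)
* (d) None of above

We need to factor 4+v^2+v * (-5).
The factored form is (v - 1) * (v - 4).
a) (v - 1) * (v - 4)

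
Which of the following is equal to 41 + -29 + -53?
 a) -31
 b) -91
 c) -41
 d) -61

First: 41 + -29 = 12
Then: 12 + -53 = -41
c) -41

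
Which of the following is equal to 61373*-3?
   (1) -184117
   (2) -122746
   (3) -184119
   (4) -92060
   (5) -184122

61373 * -3 = -184119
3) -184119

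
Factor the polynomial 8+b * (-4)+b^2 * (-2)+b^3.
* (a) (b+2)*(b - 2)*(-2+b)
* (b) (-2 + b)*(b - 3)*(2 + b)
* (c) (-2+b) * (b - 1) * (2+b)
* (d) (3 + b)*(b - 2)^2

We need to factor 8+b * (-4)+b^2 * (-2)+b^3.
The factored form is (b+2)*(b - 2)*(-2+b).
a) (b+2)*(b - 2)*(-2+b)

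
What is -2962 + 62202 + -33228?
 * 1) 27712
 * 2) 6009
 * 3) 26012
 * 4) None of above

First: -2962 + 62202 = 59240
Then: 59240 + -33228 = 26012
3) 26012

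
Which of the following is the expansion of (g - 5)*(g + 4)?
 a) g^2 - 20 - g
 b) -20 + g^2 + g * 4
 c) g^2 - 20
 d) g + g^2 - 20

Expanding (g - 5)*(g + 4):
= g^2 - 20 - g
a) g^2 - 20 - g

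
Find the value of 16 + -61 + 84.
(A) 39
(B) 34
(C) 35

First: 16 + -61 = -45
Then: -45 + 84 = 39
A) 39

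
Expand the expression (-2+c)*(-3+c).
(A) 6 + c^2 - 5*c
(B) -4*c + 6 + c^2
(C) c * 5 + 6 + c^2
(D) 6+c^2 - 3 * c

Expanding (-2+c)*(-3+c):
= 6 + c^2 - 5*c
A) 6 + c^2 - 5*c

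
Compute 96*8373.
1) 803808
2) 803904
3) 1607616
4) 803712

96 * 8373 = 803808
1) 803808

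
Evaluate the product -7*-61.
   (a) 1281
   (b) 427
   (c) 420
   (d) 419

-7 * -61 = 427
b) 427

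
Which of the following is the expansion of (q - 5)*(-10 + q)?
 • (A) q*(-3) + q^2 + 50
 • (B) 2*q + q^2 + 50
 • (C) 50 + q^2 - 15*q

Expanding (q - 5)*(-10 + q):
= 50 + q^2 - 15*q
C) 50 + q^2 - 15*q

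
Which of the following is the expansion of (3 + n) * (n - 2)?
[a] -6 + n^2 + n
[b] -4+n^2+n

Expanding (3 + n) * (n - 2):
= -6 + n^2 + n
a) -6 + n^2 + n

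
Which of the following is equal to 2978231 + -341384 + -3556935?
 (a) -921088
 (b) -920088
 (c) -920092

First: 2978231 + -341384 = 2636847
Then: 2636847 + -3556935 = -920088
b) -920088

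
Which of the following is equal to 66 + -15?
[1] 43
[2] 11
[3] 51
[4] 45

66 + -15 = 51
3) 51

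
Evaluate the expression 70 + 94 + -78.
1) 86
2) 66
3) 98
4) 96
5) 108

First: 70 + 94 = 164
Then: 164 + -78 = 86
1) 86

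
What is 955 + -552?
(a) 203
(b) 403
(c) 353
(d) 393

955 + -552 = 403
b) 403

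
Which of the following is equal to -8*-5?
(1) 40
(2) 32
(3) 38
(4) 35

-8 * -5 = 40
1) 40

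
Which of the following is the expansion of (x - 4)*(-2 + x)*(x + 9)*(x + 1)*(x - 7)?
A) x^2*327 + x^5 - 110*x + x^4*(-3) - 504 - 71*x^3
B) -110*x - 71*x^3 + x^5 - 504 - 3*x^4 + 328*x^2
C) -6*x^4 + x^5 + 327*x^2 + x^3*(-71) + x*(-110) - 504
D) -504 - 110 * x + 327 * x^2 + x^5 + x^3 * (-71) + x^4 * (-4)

Expanding (x - 4)*(-2 + x)*(x + 9)*(x + 1)*(x - 7):
= x^2*327 + x^5 - 110*x + x^4*(-3) - 504 - 71*x^3
A) x^2*327 + x^5 - 110*x + x^4*(-3) - 504 - 71*x^3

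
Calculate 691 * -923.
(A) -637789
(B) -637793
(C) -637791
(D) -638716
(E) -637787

691 * -923 = -637793
B) -637793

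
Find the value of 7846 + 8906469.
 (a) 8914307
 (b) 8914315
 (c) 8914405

7846 + 8906469 = 8914315
b) 8914315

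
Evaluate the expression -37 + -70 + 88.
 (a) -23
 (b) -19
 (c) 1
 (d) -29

First: -37 + -70 = -107
Then: -107 + 88 = -19
b) -19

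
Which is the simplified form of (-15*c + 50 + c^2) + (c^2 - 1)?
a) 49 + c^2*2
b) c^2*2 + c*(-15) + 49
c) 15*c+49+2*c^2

Adding the polynomials and combining like terms:
(-15*c + 50 + c^2) + (c^2 - 1)
= c^2*2 + c*(-15) + 49
b) c^2*2 + c*(-15) + 49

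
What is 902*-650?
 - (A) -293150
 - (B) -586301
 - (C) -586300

902 * -650 = -586300
C) -586300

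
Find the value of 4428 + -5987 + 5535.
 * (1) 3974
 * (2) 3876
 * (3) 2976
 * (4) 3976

First: 4428 + -5987 = -1559
Then: -1559 + 5535 = 3976
4) 3976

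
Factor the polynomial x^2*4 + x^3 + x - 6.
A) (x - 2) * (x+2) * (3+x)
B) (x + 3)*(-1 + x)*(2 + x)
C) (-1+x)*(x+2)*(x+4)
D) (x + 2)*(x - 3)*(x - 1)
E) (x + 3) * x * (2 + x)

We need to factor x^2*4 + x^3 + x - 6.
The factored form is (x + 3)*(-1 + x)*(2 + x).
B) (x + 3)*(-1 + x)*(2 + x)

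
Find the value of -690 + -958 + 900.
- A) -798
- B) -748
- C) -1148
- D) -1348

First: -690 + -958 = -1648
Then: -1648 + 900 = -748
B) -748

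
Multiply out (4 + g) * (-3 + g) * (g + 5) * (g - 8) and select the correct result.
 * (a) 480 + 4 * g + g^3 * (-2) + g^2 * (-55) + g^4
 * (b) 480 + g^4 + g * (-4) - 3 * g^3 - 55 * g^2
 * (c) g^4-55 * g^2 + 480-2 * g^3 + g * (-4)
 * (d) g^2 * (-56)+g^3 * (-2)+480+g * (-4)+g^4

Expanding (4 + g) * (-3 + g) * (g + 5) * (g - 8):
= g^4-55 * g^2 + 480-2 * g^3 + g * (-4)
c) g^4-55 * g^2 + 480-2 * g^3 + g * (-4)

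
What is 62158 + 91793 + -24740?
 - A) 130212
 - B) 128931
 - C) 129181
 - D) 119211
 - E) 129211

First: 62158 + 91793 = 153951
Then: 153951 + -24740 = 129211
E) 129211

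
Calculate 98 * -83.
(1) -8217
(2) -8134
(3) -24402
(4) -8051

98 * -83 = -8134
2) -8134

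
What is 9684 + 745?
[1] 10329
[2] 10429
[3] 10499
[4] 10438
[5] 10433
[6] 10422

9684 + 745 = 10429
2) 10429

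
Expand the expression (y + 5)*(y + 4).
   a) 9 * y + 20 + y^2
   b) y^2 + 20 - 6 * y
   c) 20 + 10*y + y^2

Expanding (y + 5)*(y + 4):
= 9 * y + 20 + y^2
a) 9 * y + 20 + y^2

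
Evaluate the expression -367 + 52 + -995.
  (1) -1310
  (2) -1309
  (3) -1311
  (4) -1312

First: -367 + 52 = -315
Then: -315 + -995 = -1310
1) -1310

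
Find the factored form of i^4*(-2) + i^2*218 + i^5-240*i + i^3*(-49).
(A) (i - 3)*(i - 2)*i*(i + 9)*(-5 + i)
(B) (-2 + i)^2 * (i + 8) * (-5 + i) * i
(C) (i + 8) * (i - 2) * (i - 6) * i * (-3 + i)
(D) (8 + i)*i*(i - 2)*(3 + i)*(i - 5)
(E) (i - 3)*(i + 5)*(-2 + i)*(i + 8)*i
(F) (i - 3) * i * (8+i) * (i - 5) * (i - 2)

We need to factor i^4*(-2) + i^2*218 + i^5-240*i + i^3*(-49).
The factored form is (i - 3) * i * (8+i) * (i - 5) * (i - 2).
F) (i - 3) * i * (8+i) * (i - 5) * (i - 2)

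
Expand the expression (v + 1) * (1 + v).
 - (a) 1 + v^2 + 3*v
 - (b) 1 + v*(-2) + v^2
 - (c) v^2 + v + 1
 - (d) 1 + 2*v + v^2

Expanding (v + 1) * (1 + v):
= 1 + 2*v + v^2
d) 1 + 2*v + v^2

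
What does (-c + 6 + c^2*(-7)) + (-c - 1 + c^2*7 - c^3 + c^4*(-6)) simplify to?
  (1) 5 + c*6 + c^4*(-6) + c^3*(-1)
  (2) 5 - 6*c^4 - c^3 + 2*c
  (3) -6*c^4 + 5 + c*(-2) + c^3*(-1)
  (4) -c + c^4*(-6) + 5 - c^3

Adding the polynomials and combining like terms:
(-c + 6 + c^2*(-7)) + (-c - 1 + c^2*7 - c^3 + c^4*(-6))
= -6*c^4 + 5 + c*(-2) + c^3*(-1)
3) -6*c^4 + 5 + c*(-2) + c^3*(-1)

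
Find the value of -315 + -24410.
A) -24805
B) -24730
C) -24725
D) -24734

-315 + -24410 = -24725
C) -24725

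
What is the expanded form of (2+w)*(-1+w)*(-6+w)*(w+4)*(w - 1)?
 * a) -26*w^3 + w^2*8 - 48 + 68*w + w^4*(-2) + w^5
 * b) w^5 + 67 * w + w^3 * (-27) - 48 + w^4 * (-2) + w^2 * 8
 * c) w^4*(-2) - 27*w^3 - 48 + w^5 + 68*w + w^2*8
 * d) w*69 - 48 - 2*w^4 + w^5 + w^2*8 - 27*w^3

Expanding (2+w)*(-1+w)*(-6+w)*(w+4)*(w - 1):
= w^4*(-2) - 27*w^3 - 48 + w^5 + 68*w + w^2*8
c) w^4*(-2) - 27*w^3 - 48 + w^5 + 68*w + w^2*8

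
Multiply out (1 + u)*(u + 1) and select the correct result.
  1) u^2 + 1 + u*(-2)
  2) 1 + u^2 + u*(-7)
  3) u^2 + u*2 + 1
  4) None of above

Expanding (1 + u)*(u + 1):
= u^2 + u*2 + 1
3) u^2 + u*2 + 1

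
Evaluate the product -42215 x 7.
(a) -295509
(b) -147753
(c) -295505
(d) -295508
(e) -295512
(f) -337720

-42215 * 7 = -295505
c) -295505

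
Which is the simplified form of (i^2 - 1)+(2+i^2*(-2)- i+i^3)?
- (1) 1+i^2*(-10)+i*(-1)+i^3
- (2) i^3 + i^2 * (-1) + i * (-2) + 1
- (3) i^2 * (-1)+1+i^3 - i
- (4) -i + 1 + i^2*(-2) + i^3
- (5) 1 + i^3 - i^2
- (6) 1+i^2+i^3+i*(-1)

Adding the polynomials and combining like terms:
(i^2 - 1) + (2 + i^2*(-2) - i + i^3)
= i^2 * (-1)+1+i^3 - i
3) i^2 * (-1)+1+i^3 - i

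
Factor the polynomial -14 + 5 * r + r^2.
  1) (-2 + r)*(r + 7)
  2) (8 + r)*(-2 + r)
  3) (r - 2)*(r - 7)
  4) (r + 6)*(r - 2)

We need to factor -14 + 5 * r + r^2.
The factored form is (-2 + r)*(r + 7).
1) (-2 + r)*(r + 7)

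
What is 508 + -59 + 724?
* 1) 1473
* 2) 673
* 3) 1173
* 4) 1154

First: 508 + -59 = 449
Then: 449 + 724 = 1173
3) 1173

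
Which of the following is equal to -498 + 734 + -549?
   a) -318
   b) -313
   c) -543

First: -498 + 734 = 236
Then: 236 + -549 = -313
b) -313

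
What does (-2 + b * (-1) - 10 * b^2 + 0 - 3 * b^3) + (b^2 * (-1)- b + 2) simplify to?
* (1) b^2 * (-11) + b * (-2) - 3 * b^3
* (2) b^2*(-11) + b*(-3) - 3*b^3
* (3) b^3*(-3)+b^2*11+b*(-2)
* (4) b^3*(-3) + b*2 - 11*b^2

Adding the polynomials and combining like terms:
(-2 + b*(-1) - 10*b^2 + 0 - 3*b^3) + (b^2*(-1) - b + 2)
= b^2 * (-11) + b * (-2) - 3 * b^3
1) b^2 * (-11) + b * (-2) - 3 * b^3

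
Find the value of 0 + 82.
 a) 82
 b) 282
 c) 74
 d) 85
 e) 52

0 + 82 = 82
a) 82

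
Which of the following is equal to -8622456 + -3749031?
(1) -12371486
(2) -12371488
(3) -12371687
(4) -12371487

-8622456 + -3749031 = -12371487
4) -12371487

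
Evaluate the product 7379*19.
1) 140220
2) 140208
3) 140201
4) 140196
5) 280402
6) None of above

7379 * 19 = 140201
3) 140201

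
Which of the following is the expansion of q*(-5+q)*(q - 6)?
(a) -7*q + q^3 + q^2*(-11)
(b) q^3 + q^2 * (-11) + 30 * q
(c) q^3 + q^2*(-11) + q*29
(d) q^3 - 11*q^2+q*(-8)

Expanding q*(-5+q)*(q - 6):
= q^3 + q^2 * (-11) + 30 * q
b) q^3 + q^2 * (-11) + 30 * q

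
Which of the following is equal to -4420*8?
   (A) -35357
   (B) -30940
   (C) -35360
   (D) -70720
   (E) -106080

-4420 * 8 = -35360
C) -35360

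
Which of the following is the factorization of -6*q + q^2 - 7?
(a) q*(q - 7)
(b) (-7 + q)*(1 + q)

We need to factor -6*q + q^2 - 7.
The factored form is (-7 + q)*(1 + q).
b) (-7 + q)*(1 + q)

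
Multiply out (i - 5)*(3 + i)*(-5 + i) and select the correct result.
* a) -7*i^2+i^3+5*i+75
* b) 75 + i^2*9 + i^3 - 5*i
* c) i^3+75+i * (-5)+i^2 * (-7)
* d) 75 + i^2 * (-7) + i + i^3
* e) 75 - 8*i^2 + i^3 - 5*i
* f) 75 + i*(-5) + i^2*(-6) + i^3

Expanding (i - 5)*(3 + i)*(-5 + i):
= i^3+75+i * (-5)+i^2 * (-7)
c) i^3+75+i * (-5)+i^2 * (-7)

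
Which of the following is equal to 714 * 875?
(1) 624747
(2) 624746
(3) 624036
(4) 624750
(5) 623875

714 * 875 = 624750
4) 624750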